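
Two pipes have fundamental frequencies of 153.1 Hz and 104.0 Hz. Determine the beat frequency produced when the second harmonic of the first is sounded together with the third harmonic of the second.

5.8 Hz

Second harmonic of the first: 2·153.1 = 306.2 Hz.
Third harmonic of the second: 3·104.0 = 312.0 Hz.
f_beat = |306.2 − 312.0| = 5.8 Hz.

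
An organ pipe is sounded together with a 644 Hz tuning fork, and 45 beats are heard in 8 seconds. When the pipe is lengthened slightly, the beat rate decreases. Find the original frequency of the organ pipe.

649.625 Hz

Beat frequency = 45/8 = 5.625 Hz.
|f − 644| = 5.625, so the organ pipe was at either 638.375 Hz or 649.625 Hz.
A longer pipe has a lower fundamental; the adjustment lowers the organ pipe's frequency.
The beat rate fell, so the adjustment moved the organ pipe toward 644 Hz — it must have started above the reference.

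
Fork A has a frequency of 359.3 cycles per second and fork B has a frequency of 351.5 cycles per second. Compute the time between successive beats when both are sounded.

f_beat = |359.3 − 351.5| = 7.8 Hz.
Beat period T = 1 / f_beat = 1 / 7.8 s.

0.128 s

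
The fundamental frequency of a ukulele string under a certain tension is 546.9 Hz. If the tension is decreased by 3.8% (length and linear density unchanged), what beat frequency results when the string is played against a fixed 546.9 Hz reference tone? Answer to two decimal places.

For a string, f ∝ √T, so the new frequency is 546.9·√0.962 = 536.4083 Hz.
f_beat = |536.4083 − 546.9| = 10.49 Hz.

10.49 Hz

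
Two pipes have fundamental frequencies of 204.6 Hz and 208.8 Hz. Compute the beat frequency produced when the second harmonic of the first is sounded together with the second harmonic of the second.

Second harmonic of the first: 2·204.6 = 409.2 Hz.
Second harmonic of the second: 2·208.8 = 417.6 Hz.
f_beat = |409.2 − 417.6| = 8.4 Hz.

8.4 Hz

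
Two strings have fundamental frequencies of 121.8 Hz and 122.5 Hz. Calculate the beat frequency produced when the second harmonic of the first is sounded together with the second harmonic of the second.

Second harmonic of the first: 2·121.8 = 243.6 Hz.
Second harmonic of the second: 2·122.5 = 245.0 Hz.
f_beat = |243.6 − 245.0| = 1.4 Hz.

1.4 Hz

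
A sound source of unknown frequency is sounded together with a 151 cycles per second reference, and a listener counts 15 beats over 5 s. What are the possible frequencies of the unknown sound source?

148 Hz or 154 Hz

Beat frequency = 15/5 = 3 Hz.
|f − 151| = 3, so f = 151 ± 3.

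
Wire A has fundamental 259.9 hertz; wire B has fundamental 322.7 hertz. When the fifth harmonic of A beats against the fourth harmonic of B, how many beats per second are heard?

8.7 Hz

Fifth harmonic of the first: 5·259.9 = 1299.5 Hz.
Fourth harmonic of the second: 4·322.7 = 1290.8 Hz.
f_beat = |1299.5 − 1290.8| = 8.7 Hz.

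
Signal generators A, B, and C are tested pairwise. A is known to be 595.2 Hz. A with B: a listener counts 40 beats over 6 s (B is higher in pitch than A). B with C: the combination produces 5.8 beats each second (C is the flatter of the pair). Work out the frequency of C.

596.0667 Hz

A–B: Beat frequency = 40/6 = 6.6667 Hz.
B is above A, so f_B = 595.2 + 6.6667 = 601.8667 Hz.
C is below B, so f_C = 601.8667 − 5.8 = 596.0667 Hz.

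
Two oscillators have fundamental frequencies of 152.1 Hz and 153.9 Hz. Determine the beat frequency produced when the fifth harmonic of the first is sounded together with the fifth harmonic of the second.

Fifth harmonic of the first: 5·152.1 = 760.5 Hz.
Fifth harmonic of the second: 5·153.9 = 769.5 Hz.
f_beat = |760.5 − 769.5| = 9.0 Hz.

9.0 Hz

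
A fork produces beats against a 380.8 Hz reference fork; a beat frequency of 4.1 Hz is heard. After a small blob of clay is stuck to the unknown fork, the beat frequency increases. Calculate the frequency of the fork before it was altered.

376.7 Hz

|f − 380.8| = 4.1, so the fork was at either 376.7 Hz or 384.9 Hz.
Adding mass to a fork lowers its frequency; the adjustment lowers the fork's frequency.
The beat rate rose, so the adjustment moved the fork further from 380.8 Hz — it was already below the reference.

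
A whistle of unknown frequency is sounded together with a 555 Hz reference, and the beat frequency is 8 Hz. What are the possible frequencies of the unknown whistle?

|f − 555| = 8, so f = 555 ± 8.

547 Hz or 563 Hz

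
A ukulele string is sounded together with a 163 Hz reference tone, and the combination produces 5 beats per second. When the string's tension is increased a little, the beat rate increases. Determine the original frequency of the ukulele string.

|f − 163| = 5, so the ukulele string was at either 158 Hz or 168 Hz.
Higher tension means higher frequency; the adjustment raises the ukulele string's frequency.
The beat rate rose, so the adjustment moved the ukulele string further from 163 Hz — it was already above the reference.

168 Hz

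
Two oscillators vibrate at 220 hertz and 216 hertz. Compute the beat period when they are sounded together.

0.250 s

f_beat = |220 − 216| = 4 Hz.
Beat period T = 1 / f_beat = 1 / 4 s.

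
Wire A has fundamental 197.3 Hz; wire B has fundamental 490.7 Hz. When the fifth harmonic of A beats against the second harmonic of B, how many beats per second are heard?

5.1 Hz

Fifth harmonic of the first: 5·197.3 = 986.5 Hz.
Second harmonic of the second: 2·490.7 = 981.4 Hz.
f_beat = |986.5 − 981.4| = 5.1 Hz.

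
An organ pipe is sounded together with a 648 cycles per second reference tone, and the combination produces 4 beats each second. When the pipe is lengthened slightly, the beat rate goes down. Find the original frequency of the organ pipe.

652 Hz

|f − 648| = 4, so the organ pipe was at either 644 Hz or 652 Hz.
A longer pipe has a lower fundamental; the adjustment lowers the organ pipe's frequency.
The beat rate fell, so the adjustment moved the organ pipe toward 648 Hz — it must have started above the reference.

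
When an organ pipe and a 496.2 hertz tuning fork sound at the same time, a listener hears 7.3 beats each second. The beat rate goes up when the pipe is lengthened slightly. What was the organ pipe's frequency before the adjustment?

|f − 496.2| = 7.3, so the organ pipe was at either 488.9 Hz or 503.5 Hz.
A longer pipe has a lower fundamental; the adjustment lowers the organ pipe's frequency.
The beat rate rose, so the adjustment moved the organ pipe further from 496.2 Hz — it was already below the reference.

488.9 Hz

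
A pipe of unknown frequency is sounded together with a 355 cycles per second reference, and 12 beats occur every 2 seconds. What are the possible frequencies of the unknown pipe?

349 Hz or 361 Hz

Beat frequency = 12/2 = 6 Hz.
|f − 355| = 6, so f = 355 ± 6.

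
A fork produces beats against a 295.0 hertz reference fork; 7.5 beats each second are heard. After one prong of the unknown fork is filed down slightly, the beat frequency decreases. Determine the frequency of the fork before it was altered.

|f − 295.0| = 7.5, so the fork was at either 287.5 Hz or 302.5 Hz.
Filing a prong removes mass and raises the fork's frequency; the adjustment raises the fork's frequency.
The beat rate fell, so the adjustment moved the fork toward 295.0 Hz — it must have started below the reference.

287.5 Hz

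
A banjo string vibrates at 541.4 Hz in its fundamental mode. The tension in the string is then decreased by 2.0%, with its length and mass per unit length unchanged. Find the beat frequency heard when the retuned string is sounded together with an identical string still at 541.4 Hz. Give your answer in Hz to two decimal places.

For a string, f ∝ √T, so the new frequency is 541.4·√0.980 = 535.9587 Hz.
f_beat = |535.9587 − 541.4| = 5.44 Hz.

5.44 Hz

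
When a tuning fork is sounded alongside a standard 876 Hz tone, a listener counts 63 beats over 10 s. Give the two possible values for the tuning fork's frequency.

Beat frequency = 63/10 = 6.3 Hz.
|f − 876| = 6.3, so f = 876 ± 6.3.

869.7 Hz or 882.3 Hz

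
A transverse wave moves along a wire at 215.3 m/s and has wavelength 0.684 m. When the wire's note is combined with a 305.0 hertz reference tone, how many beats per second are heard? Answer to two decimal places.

Source frequency f = v/λ = 215.3/0.684 = 314.7661 Hz.
f_beat = |314.7661 − 305.0| = 9.77 Hz.

9.77 Hz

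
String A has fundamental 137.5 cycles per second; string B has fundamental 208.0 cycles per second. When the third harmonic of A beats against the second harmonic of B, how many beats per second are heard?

Third harmonic of the first: 3·137.5 = 412.5 Hz.
Second harmonic of the second: 2·208.0 = 416.0 Hz.
f_beat = |412.5 − 416.0| = 3.5 Hz.

3.5 Hz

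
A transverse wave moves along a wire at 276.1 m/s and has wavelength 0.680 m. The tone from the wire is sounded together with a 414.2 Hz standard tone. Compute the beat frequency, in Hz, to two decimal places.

Source frequency f = v/λ = 276.1/0.680 = 406.0294 Hz.
f_beat = |406.0294 − 414.2| = 8.17 Hz.

8.17 Hz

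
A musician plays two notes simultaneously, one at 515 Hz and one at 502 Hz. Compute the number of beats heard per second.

13 Hz

Beats arise from superposition of two nearby frequencies; the beat rate is |f₁ − f₂|.
|515 − 502| = 13 Hz.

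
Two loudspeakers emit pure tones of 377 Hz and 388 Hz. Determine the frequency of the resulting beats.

f_beat = |f₁ − f₂|.
|377 − 388| = 11 Hz.

11 Hz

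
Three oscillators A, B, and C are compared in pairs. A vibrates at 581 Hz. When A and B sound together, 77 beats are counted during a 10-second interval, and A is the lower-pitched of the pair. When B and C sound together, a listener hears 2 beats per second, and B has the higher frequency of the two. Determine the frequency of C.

586.7 Hz

A–B: Beat frequency = 77/10 = 7.7 Hz.
B is above A, so f_B = 581 + 7.7 = 588.7 Hz.
C is below B, so f_C = 588.7 − 2 = 586.7 Hz.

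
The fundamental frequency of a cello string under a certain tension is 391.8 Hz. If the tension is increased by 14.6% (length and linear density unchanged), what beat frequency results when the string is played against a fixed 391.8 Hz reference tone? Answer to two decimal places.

27.63 Hz

For a string, f ∝ √T, so the new frequency is 391.8·√1.146 = 419.4273 Hz.
f_beat = |419.4273 − 391.8| = 27.63 Hz.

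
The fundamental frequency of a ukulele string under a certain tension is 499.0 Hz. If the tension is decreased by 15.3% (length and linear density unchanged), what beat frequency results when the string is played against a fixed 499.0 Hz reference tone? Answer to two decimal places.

39.76 Hz

For a string, f ∝ √T, so the new frequency is 499.0·√0.847 = 459.2427 Hz.
f_beat = |459.2427 − 499.0| = 39.76 Hz.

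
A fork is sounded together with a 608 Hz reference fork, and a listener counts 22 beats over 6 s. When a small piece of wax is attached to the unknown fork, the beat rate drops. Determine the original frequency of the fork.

Beat frequency = 22/6 = 3.6667 Hz.
|f − 608| = 3.6667, so the fork was at either 604.3333 Hz or 611.6667 Hz.
Loading a fork with wax lowers its frequency; the adjustment lowers the fork's frequency.
The beat rate fell, so the adjustment moved the fork toward 608 Hz — it must have started above the reference.

611.6667 Hz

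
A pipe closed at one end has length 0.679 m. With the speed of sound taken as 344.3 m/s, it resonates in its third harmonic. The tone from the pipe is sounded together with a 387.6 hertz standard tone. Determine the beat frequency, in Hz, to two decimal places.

7.30 Hz

Closed pipe (odd harmonics): f_n = n·v/(4L) = 3·344.3/(4·0.679) = 380.3019 Hz.
f_beat = |380.3019 − 387.6| = 7.30 Hz.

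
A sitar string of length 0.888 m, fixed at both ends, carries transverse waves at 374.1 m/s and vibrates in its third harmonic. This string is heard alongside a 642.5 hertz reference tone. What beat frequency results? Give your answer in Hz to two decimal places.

For a string fixed at both ends, f_n = n·v/(2L) = 3·374.1/(2·0.888) = 631.9257 Hz.
f_beat = |631.9257 − 642.5| = 10.57 Hz.

10.57 Hz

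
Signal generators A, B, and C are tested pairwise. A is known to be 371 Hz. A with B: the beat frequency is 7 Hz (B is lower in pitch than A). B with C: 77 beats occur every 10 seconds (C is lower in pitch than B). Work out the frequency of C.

B is below A, so f_B = 371 − 7 = 364 Hz.
B–C: Beat frequency = 77/10 = 7.7 Hz.
C is below B, so f_C = 364 − 7.7 = 356.3 Hz.

356.3 Hz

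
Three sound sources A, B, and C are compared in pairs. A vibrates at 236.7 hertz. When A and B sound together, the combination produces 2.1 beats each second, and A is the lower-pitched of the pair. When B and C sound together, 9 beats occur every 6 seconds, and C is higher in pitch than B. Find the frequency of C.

240.3 Hz

B is above A, so f_B = 236.7 + 2.1 = 238.8 Hz.
B–C: Beat frequency = 9/6 = 1.5 Hz.
C is above B, so f_C = 238.8 + 1.5 = 240.3 Hz.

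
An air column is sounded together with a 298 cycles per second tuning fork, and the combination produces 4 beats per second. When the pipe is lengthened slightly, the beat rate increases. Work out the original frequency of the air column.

|f − 298| = 4, so the air column was at either 294 Hz or 302 Hz.
A longer pipe has a lower fundamental; the adjustment lowers the air column's frequency.
The beat rate rose, so the adjustment moved the air column further from 298 Hz — it was already below the reference.

294 Hz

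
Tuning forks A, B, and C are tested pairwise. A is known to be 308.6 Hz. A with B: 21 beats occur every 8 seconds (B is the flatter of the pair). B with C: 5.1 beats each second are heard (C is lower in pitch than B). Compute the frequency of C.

300.875 Hz

A–B: Beat frequency = 21/8 = 2.625 Hz.
B is below A, so f_B = 308.6 − 2.625 = 305.975 Hz.
C is below B, so f_C = 305.975 − 5.1 = 300.875 Hz.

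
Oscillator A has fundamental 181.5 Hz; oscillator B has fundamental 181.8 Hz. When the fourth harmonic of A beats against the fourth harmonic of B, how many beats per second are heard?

1.2 Hz

Fourth harmonic of the first: 4·181.5 = 726.0 Hz.
Fourth harmonic of the second: 4·181.8 = 727.2 Hz.
f_beat = |726.0 − 727.2| = 1.2 Hz.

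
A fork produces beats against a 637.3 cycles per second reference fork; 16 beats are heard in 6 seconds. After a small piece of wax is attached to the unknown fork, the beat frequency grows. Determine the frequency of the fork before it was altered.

634.6333 Hz

Beat frequency = 16/6 = 2.6667 Hz.
|f − 637.3| = 2.6667, so the fork was at either 634.6333 Hz or 639.9667 Hz.
Loading a fork with wax lowers its frequency; the adjustment lowers the fork's frequency.
The beat rate rose, so the adjustment moved the fork further from 637.3 Hz — it was already below the reference.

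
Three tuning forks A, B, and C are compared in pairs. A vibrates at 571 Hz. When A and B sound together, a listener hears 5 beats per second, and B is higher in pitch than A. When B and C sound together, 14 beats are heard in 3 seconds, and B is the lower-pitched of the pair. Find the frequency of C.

580.6667 Hz

B is above A, so f_B = 571 + 5 = 576 Hz.
B–C: Beat frequency = 14/3 = 4.6667 Hz.
C is above B, so f_C = 576 + 4.6667 = 580.6667 Hz.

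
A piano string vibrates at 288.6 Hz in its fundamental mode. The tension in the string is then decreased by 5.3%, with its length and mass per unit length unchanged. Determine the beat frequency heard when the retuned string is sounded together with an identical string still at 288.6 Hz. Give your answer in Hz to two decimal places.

For a string, f ∝ √T, so the new frequency is 288.6·√0.947 = 280.8480 Hz.
f_beat = |280.8480 − 288.6| = 7.75 Hz.

7.75 Hz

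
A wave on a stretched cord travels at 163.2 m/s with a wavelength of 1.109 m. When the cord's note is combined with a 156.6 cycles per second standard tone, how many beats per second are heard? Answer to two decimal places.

9.44 Hz

Source frequency f = v/λ = 163.2/1.109 = 147.1596 Hz.
f_beat = |147.1596 − 156.6| = 9.44 Hz.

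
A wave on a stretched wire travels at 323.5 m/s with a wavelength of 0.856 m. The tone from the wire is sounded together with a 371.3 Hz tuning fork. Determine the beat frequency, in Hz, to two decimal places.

6.62 Hz

Source frequency f = v/λ = 323.5/0.856 = 377.9206 Hz.
f_beat = |377.9206 − 371.3| = 6.62 Hz.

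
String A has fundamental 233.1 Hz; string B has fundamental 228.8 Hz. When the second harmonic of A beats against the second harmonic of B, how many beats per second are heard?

8.6 Hz

Second harmonic of the first: 2·233.1 = 466.2 Hz.
Second harmonic of the second: 2·228.8 = 457.6 Hz.
f_beat = |466.2 − 457.6| = 8.6 Hz.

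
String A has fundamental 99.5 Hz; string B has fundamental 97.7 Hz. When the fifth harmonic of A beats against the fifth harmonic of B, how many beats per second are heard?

9.0 Hz

Fifth harmonic of the first: 5·99.5 = 497.5 Hz.
Fifth harmonic of the second: 5·97.7 = 488.5 Hz.
f_beat = |497.5 − 488.5| = 9.0 Hz.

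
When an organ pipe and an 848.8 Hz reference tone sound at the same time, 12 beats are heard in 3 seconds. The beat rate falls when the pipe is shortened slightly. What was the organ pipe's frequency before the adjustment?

Beat frequency = 12/3 = 4 Hz.
|f − 848.8| = 4, so the organ pipe was at either 844.8 Hz or 852.8 Hz.
A shorter pipe has a higher fundamental; the adjustment raises the organ pipe's frequency.
The beat rate fell, so the adjustment moved the organ pipe toward 848.8 Hz — it must have started below the reference.

844.8 Hz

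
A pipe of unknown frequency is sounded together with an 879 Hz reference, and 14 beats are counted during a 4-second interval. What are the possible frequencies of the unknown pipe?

875.5 Hz or 882.5 Hz

Beat frequency = 14/4 = 3.5 Hz.
|f − 879| = 3.5, so f = 879 ± 3.5.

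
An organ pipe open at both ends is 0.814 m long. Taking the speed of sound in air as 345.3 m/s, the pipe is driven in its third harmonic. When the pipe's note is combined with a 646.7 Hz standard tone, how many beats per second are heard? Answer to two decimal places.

Open pipe: f_n = n·v/(2L) = 3·345.3/(2·0.814) = 636.3022 Hz.
f_beat = |636.3022 − 646.7| = 10.40 Hz.

10.40 Hz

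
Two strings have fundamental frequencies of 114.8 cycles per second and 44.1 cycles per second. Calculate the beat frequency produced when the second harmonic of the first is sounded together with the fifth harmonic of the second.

9.1 Hz

Second harmonic of the first: 2·114.8 = 229.6 Hz.
Fifth harmonic of the second: 5·44.1 = 220.5 Hz.
f_beat = |229.6 − 220.5| = 9.1 Hz.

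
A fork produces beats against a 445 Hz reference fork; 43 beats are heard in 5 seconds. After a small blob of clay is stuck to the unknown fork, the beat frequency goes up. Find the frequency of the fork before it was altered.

436.4 Hz

Beat frequency = 43/5 = 8.6 Hz.
|f − 445| = 8.6, so the fork was at either 436.4 Hz or 453.6 Hz.
Adding mass to a fork lowers its frequency; the adjustment lowers the fork's frequency.
The beat rate rose, so the adjustment moved the fork further from 445 Hz — it was already below the reference.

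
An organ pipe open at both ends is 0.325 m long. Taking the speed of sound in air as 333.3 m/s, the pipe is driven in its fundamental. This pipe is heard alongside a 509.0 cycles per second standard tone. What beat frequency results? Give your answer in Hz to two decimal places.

Open pipe: f_n = n·v/(2L) = 1·333.3/(2·0.325) = 512.7692 Hz.
f_beat = |512.7692 − 509.0| = 3.77 Hz.

3.77 Hz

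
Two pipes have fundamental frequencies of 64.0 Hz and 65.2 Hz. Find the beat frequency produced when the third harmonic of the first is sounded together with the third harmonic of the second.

Third harmonic of the first: 3·64.0 = 192.0 Hz.
Third harmonic of the second: 3·65.2 = 195.6 Hz.
f_beat = |192.0 − 195.6| = 3.6 Hz.

3.6 Hz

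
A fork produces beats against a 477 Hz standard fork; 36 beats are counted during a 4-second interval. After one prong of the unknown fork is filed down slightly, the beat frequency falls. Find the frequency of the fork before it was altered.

Beat frequency = 36/4 = 9 Hz.
|f − 477| = 9, so the fork was at either 468 Hz or 486 Hz.
Filing a prong removes mass and raises the fork's frequency; the adjustment raises the fork's frequency.
The beat rate fell, so the adjustment moved the fork toward 477 Hz — it must have started below the reference.

468 Hz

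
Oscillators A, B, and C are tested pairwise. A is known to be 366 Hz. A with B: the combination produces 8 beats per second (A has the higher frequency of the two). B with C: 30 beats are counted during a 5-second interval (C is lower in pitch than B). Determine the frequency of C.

352 Hz

B is below A, so f_B = 366 − 8 = 358 Hz.
B–C: Beat frequency = 30/5 = 6 Hz.
C is below B, so f_C = 358 − 6 = 352 Hz.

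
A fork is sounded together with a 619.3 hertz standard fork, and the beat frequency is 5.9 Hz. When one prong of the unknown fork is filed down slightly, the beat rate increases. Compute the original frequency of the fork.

625.2 Hz

|f − 619.3| = 5.9, so the fork was at either 613.4 Hz or 625.2 Hz.
Filing a prong removes mass and raises the fork's frequency; the adjustment raises the fork's frequency.
The beat rate rose, so the adjustment moved the fork further from 619.3 Hz — it was already above the reference.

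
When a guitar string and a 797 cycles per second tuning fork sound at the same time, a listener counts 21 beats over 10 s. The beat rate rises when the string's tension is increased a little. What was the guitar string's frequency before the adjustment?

Beat frequency = 21/10 = 2.1 Hz.
|f − 797| = 2.1, so the guitar string was at either 794.9 Hz or 799.1 Hz.
Higher tension means higher frequency; the adjustment raises the guitar string's frequency.
The beat rate rose, so the adjustment moved the guitar string further from 797 Hz — it was already above the reference.

799.1 Hz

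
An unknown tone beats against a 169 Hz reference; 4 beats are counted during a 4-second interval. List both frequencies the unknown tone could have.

168 Hz or 170 Hz

Beat frequency = 4/4 = 1 Hz.
|f − 169| = 1, so f = 169 ± 1.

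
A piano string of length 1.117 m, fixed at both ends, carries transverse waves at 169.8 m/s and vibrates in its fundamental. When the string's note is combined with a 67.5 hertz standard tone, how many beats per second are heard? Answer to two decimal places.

For a string fixed at both ends, f_n = n·v/(2L) = 1·169.8/(2·1.117) = 76.0072 Hz.
f_beat = |76.0072 − 67.5| = 8.51 Hz.

8.51 Hz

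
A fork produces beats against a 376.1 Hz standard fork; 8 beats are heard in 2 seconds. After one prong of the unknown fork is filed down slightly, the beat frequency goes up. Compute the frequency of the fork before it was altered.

380.1 Hz

Beat frequency = 8/2 = 4 Hz.
|f − 376.1| = 4, so the fork was at either 372.1 Hz or 380.1 Hz.
Filing a prong removes mass and raises the fork's frequency; the adjustment raises the fork's frequency.
The beat rate rose, so the adjustment moved the fork further from 376.1 Hz — it was already above the reference.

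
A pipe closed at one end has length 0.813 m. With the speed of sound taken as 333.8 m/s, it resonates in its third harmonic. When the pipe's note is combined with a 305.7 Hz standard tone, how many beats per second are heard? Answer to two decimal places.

2.23 Hz

Closed pipe (odd harmonics): f_n = n·v/(4L) = 3·333.8/(4·0.813) = 307.9336 Hz.
f_beat = |307.9336 − 305.7| = 2.23 Hz.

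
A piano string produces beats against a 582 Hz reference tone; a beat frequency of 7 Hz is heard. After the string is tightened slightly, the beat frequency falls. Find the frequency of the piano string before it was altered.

|f − 582| = 7, so the piano string was at either 575 Hz or 589 Hz.
Increasing tension raises a string's frequency; the adjustment raises the piano string's frequency.
The beat rate fell, so the adjustment moved the piano string toward 582 Hz — it must have started below the reference.

575 Hz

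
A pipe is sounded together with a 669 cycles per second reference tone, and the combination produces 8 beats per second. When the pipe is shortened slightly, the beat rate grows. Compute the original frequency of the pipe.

677 Hz

|f − 669| = 8, so the pipe was at either 661 Hz or 677 Hz.
A shorter pipe has a higher fundamental; the adjustment raises the pipe's frequency.
The beat rate rose, so the adjustment moved the pipe further from 669 Hz — it was already above the reference.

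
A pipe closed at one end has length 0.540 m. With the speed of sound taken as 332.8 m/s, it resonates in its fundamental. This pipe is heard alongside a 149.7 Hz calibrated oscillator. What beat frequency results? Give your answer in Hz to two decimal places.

4.37 Hz

Closed pipe (odd harmonics): f_n = n·v/(4L) = 1·332.8/(4·0.540) = 154.0741 Hz.
f_beat = |154.0741 − 149.7| = 4.37 Hz.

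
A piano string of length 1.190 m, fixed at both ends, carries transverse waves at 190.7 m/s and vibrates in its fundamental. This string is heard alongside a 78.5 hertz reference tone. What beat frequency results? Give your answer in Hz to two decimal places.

For a string fixed at both ends, f_n = n·v/(2L) = 1·190.7/(2·1.190) = 80.1261 Hz.
f_beat = |80.1261 − 78.5| = 1.63 Hz.

1.63 Hz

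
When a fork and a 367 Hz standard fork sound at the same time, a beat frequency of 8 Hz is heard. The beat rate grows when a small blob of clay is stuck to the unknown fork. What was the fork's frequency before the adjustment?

|f − 367| = 8, so the fork was at either 359 Hz or 375 Hz.
Adding mass to a fork lowers its frequency; the adjustment lowers the fork's frequency.
The beat rate rose, so the adjustment moved the fork further from 367 Hz — it was already below the reference.

359 Hz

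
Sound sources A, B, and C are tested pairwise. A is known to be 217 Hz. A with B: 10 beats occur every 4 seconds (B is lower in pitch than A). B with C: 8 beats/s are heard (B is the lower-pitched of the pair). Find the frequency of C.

222.5 Hz

A–B: Beat frequency = 10/4 = 2.5 Hz.
B is below A, so f_B = 217 − 2.5 = 214.5 Hz.
C is above B, so f_C = 214.5 + 8 = 222.5 Hz.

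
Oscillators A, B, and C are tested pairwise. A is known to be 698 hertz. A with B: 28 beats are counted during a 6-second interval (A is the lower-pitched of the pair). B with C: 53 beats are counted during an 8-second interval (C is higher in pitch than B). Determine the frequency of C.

709.2917 Hz

A–B: Beat frequency = 28/6 = 4.6667 Hz.
B is above A, so f_B = 698 + 4.6667 = 702.6667 Hz.
B–C: Beat frequency = 53/8 = 6.625 Hz.
C is above B, so f_C = 702.6667 + 6.625 = 709.2917 Hz.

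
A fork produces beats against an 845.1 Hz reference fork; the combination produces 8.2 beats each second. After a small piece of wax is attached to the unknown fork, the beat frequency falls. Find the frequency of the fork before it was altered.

853.3 Hz

|f − 845.1| = 8.2, so the fork was at either 836.9 Hz or 853.3 Hz.
Loading a fork with wax lowers its frequency; the adjustment lowers the fork's frequency.
The beat rate fell, so the adjustment moved the fork toward 845.1 Hz — it must have started above the reference.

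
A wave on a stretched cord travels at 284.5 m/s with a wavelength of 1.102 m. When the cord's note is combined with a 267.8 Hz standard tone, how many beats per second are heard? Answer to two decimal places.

Source frequency f = v/λ = 284.5/1.102 = 258.1670 Hz.
f_beat = |258.1670 − 267.8| = 9.63 Hz.

9.63 Hz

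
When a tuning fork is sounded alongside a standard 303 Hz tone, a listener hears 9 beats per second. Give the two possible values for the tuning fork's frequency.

294 Hz or 312 Hz

|f − 303| = 9, so f = 303 ± 9.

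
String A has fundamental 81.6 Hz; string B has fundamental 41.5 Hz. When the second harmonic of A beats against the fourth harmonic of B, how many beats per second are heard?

Second harmonic of the first: 2·81.6 = 163.2 Hz.
Fourth harmonic of the second: 4·41.5 = 166.0 Hz.
f_beat = |163.2 − 166.0| = 2.8 Hz.

2.8 Hz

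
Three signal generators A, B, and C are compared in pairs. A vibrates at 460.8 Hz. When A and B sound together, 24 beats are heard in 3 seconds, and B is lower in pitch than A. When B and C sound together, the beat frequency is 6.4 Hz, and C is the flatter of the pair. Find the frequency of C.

A–B: Beat frequency = 24/3 = 8 Hz.
B is below A, so f_B = 460.8 − 8 = 452.8 Hz.
C is below B, so f_C = 452.8 − 6.4 = 446.4 Hz.

446.4 Hz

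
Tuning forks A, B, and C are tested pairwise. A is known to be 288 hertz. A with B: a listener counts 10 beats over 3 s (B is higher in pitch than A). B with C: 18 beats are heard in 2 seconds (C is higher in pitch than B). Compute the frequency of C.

A–B: Beat frequency = 10/3 = 3.3333 Hz.
B is above A, so f_B = 288 + 3.3333 = 291.3333 Hz.
B–C: Beat frequency = 18/2 = 9 Hz.
C is above B, so f_C = 291.3333 + 9 = 300.3333 Hz.

300.3333 Hz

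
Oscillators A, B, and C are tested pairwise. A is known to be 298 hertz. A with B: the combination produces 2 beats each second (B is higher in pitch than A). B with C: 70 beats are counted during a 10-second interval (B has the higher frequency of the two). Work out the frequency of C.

293 Hz

B is above A, so f_B = 298 + 2 = 300 Hz.
B–C: Beat frequency = 70/10 = 7 Hz.
C is below B, so f_C = 300 − 7 = 293 Hz.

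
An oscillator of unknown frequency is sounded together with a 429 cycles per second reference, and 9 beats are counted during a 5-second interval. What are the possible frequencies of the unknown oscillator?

Beat frequency = 9/5 = 1.8 Hz.
|f − 429| = 1.8, so f = 429 ± 1.8.

427.2 Hz or 430.8 Hz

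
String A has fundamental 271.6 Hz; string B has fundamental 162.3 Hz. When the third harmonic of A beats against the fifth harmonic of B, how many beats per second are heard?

3.3 Hz

Third harmonic of the first: 3·271.6 = 814.8 Hz.
Fifth harmonic of the second: 5·162.3 = 811.5 Hz.
f_beat = |814.8 − 811.5| = 3.3 Hz.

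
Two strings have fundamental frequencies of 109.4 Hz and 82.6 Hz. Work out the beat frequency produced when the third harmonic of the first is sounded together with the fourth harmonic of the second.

2.2 Hz

Third harmonic of the first: 3·109.4 = 328.2 Hz.
Fourth harmonic of the second: 4·82.6 = 330.4 Hz.
f_beat = |328.2 − 330.4| = 2.2 Hz.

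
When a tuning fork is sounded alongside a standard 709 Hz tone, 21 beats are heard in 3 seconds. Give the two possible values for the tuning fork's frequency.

702 Hz or 716 Hz

Beat frequency = 21/3 = 7 Hz.
|f − 709| = 7, so f = 709 ± 7.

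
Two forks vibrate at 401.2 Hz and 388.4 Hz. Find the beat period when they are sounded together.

0.078 s

f_beat = |401.2 − 388.4| = 12.8 Hz.
Beat period T = 1 / f_beat = 1 / 12.8 s.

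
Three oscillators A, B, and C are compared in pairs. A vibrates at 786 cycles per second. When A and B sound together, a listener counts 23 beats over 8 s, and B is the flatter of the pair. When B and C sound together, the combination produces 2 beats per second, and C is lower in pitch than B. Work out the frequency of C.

A–B: Beat frequency = 23/8 = 2.875 Hz.
B is below A, so f_B = 786 − 2.875 = 783.125 Hz.
C is below B, so f_C = 783.125 − 2 = 781.125 Hz.

781.125 Hz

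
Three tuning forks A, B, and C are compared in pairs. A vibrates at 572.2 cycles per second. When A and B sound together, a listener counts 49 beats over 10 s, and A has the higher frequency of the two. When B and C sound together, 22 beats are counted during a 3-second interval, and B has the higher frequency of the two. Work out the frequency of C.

A–B: Beat frequency = 49/10 = 4.9 Hz.
B is below A, so f_B = 572.2 − 4.9 = 567.3 Hz.
B–C: Beat frequency = 22/3 = 7.3333 Hz.
C is below B, so f_C = 567.3 − 7.3333 = 559.9667 Hz.

559.9667 Hz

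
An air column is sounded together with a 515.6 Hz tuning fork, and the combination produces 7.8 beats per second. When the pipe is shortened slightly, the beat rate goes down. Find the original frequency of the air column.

|f − 515.6| = 7.8, so the air column was at either 507.8 Hz or 523.4 Hz.
A shorter pipe has a higher fundamental; the adjustment raises the air column's frequency.
The beat rate fell, so the adjustment moved the air column toward 515.6 Hz — it must have started below the reference.

507.8 Hz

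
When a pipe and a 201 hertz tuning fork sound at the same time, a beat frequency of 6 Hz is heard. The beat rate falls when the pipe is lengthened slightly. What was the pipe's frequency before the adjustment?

207 Hz

|f − 201| = 6, so the pipe was at either 195 Hz or 207 Hz.
A longer pipe has a lower fundamental; the adjustment lowers the pipe's frequency.
The beat rate fell, so the adjustment moved the pipe toward 201 Hz — it must have started above the reference.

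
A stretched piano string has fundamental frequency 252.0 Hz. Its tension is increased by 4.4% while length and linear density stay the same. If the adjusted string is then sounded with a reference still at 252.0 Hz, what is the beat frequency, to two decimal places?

5.48 Hz

For a string, f ∝ √T, so the new frequency is 252.0·√1.044 = 257.4843 Hz.
f_beat = |257.4843 − 252.0| = 5.48 Hz.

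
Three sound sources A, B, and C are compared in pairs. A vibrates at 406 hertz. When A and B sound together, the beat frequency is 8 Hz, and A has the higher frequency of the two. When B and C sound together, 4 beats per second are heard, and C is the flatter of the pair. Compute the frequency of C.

394 Hz

B is below A, so f_B = 406 − 8 = 398 Hz.
C is below B, so f_C = 398 − 4 = 394 Hz.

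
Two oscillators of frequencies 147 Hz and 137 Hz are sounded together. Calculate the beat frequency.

f_beat = |f₁ − f₂|.
|147 − 137| = 10 Hz.

10 Hz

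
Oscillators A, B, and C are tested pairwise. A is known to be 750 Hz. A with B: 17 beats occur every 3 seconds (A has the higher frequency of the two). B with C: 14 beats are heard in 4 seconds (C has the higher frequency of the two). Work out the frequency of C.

747.8333 Hz

A–B: Beat frequency = 17/3 = 5.6667 Hz.
B is below A, so f_B = 750 − 5.6667 = 744.3333 Hz.
B–C: Beat frequency = 14/4 = 3.5 Hz.
C is above B, so f_C = 744.3333 + 3.5 = 747.8333 Hz.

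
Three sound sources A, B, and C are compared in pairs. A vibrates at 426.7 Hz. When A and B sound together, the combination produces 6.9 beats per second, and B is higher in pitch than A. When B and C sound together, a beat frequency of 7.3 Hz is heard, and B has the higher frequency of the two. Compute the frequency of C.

426.3 Hz

B is above A, so f_B = 426.7 + 6.9 = 433.6 Hz.
C is below B, so f_C = 433.6 − 7.3 = 426.3 Hz.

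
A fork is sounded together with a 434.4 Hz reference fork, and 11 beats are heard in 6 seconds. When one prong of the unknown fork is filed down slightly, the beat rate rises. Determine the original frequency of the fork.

436.2333 Hz

Beat frequency = 11/6 = 1.8333 Hz.
|f − 434.4| = 1.8333, so the fork was at either 432.5667 Hz or 436.2333 Hz.
Filing a prong removes mass and raises the fork's frequency; the adjustment raises the fork's frequency.
The beat rate rose, so the adjustment moved the fork further from 434.4 Hz — it was already above the reference.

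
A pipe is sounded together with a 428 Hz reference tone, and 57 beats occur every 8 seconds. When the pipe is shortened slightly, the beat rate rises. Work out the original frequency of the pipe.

435.125 Hz

Beat frequency = 57/8 = 7.125 Hz.
|f − 428| = 7.125, so the pipe was at either 420.875 Hz or 435.125 Hz.
A shorter pipe has a higher fundamental; the adjustment raises the pipe's frequency.
The beat rate rose, so the adjustment moved the pipe further from 428 Hz — it was already above the reference.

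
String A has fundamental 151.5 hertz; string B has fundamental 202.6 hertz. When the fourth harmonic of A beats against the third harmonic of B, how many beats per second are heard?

1.8 Hz

Fourth harmonic of the first: 4·151.5 = 606.0 Hz.
Third harmonic of the second: 3·202.6 = 607.8 Hz.
f_beat = |606.0 − 607.8| = 1.8 Hz.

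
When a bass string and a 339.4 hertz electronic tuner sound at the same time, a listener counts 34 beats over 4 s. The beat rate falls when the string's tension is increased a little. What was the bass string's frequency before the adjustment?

Beat frequency = 34/4 = 8.5 Hz.
|f − 339.4| = 8.5, so the bass string was at either 330.9 Hz or 347.9 Hz.
Higher tension means higher frequency; the adjustment raises the bass string's frequency.
The beat rate fell, so the adjustment moved the bass string toward 339.4 Hz — it must have started below the reference.

330.9 Hz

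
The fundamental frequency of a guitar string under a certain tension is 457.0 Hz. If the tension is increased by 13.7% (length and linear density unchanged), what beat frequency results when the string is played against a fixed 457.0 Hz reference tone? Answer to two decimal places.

For a string, f ∝ √T, so the new frequency is 457.0·√1.137 = 487.3000 Hz.
f_beat = |487.3000 − 457.0| = 30.30 Hz.

30.30 Hz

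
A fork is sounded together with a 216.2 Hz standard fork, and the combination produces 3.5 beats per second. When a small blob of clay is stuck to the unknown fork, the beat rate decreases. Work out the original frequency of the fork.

219.7 Hz

|f − 216.2| = 3.5, so the fork was at either 212.7 Hz or 219.7 Hz.
Adding mass to a fork lowers its frequency; the adjustment lowers the fork's frequency.
The beat rate fell, so the adjustment moved the fork toward 216.2 Hz — it must have started above the reference.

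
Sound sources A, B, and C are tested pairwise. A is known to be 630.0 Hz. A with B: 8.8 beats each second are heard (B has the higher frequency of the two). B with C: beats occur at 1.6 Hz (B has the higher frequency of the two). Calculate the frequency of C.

637.2 Hz

B is above A, so f_B = 630.0 + 8.8 = 638.8 Hz.
C is below B, so f_C = 638.8 − 1.6 = 637.2 Hz.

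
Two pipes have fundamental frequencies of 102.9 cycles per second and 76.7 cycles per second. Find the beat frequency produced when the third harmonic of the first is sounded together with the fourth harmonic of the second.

Third harmonic of the first: 3·102.9 = 308.7 Hz.
Fourth harmonic of the second: 4·76.7 = 306.8 Hz.
f_beat = |308.7 − 306.8| = 1.9 Hz.

1.9 Hz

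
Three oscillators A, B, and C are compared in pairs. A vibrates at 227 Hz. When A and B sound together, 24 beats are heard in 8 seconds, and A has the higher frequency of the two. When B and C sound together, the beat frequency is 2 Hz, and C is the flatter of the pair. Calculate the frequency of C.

A–B: Beat frequency = 24/8 = 3 Hz.
B is below A, so f_B = 227 − 3 = 224 Hz.
C is below B, so f_C = 224 − 2 = 222 Hz.

222 Hz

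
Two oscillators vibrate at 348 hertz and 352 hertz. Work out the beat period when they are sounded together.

f_beat = |348 − 352| = 4 Hz.
Beat period T = 1 / f_beat = 1 / 4 s.

0.250 s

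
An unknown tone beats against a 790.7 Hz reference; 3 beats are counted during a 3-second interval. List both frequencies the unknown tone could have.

Beat frequency = 3/3 = 1 Hz.
|f − 790.7| = 1, so f = 790.7 ± 1.

789.7 Hz or 791.7 Hz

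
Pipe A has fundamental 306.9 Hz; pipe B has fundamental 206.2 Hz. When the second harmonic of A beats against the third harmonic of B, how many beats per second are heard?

4.8 Hz

Second harmonic of the first: 2·306.9 = 613.8 Hz.
Third harmonic of the second: 3·206.2 = 618.6 Hz.
f_beat = |613.8 − 618.6| = 4.8 Hz.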